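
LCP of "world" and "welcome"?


Word 1: "world"
Word 2: "welcome"
Comparing from start:
  Pos 0: 'w' == 'w'
  Pos 1: 'o' != 'e' (stop)
LCP = "w" (length 1)


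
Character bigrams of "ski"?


Word: "ski" (length 3)
Number of bigrams = 3 - 2 + 1 = 2
  Position 0: "sk"
  Position 1: "ki"
Bigrams = "sk", "ki"


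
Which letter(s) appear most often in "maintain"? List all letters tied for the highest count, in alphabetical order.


Word: "maintain"
Letter counts:
  'a': 2
  'i': 2
  'm': 1
  'n': 2
  't': 1
Maximum count = 2
Most frequent = 'a', 'i', 'n' (2 times each)


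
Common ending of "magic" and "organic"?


Word 1: "magic"
Word 2: "organic"
Comparing from end:
  Pos -1: 'c' == 'c'
  Pos -2: 'i' == 'i'
  Pos -3: 'g' != 'n' (stop)
LCS = "ic" (length 2)


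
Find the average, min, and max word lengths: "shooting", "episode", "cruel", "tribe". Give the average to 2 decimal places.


Lengths: "shooting"=8, "episode"=7, "cruel"=5, "tribe"=5
Sum = 25, Count = 4
Average = 25/4 = 6.25
= avg=6.25, min=5, max=8


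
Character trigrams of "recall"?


Word: "recall" (length 6)
Number of trigrams = 6 - 3 + 1 = 4
  Position 0: "rec"
  Position 1: "eca"
  Position 2: "cal"
  Position 3: "all"
Trigrams = "rec", "eca", "cal", "all"


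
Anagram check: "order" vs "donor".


Word 1: "order" → sorted: deorr
Word 2: "donor" → sorted: dnoor
Same letters? deorr != dnoor
Anagram = No


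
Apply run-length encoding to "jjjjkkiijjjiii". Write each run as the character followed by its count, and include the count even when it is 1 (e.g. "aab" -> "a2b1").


String: "jjjjkkiijjjiii"
Scanning for consecutive runs:
  'j' x 4
  'k' x 2
  'i' x 2
  'j' x 3
  'i' x 3
RLE = "j4k2i2j3i3"


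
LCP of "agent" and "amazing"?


Word 1: "agent"
Word 2: "amazing"
Comparing from start:
  Pos 0: 'a' == 'a'
  Pos 1: 'g' != 'm' (stop)
LCP = "a" (length 1)


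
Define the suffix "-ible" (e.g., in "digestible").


Suffix: -ible
As in: digestible -> digest + -ible
Meaning = capable of


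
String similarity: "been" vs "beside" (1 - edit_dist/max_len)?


Word 1: "been" (length 4)
Word 2: "beside" (length 6)
One optimal edit sequence:
  1. keep 'b'
  2. keep 'e'
  3. insert 's'  (+1)
  4. insert 'i'  (+1)
  5. substitute 'e' -> 'd'  (+1)
  6. substitute 'n' -> 'e'  (+1)
Edit distance = 4
Max length = max(4, 6) = 6
Similarity = 1 - 4/6
= 0.3333


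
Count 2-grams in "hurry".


Word: "hurry" (length 5)
Number of 2-grams = length - 2 + 1 = 5 - 2 + 1
= 4


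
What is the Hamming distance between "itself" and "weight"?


Comparing character by character (same length = 6):
  Pos 0: 'i' vs 'w' !=
  Pos 1: 't' vs 'e' !=
  Pos 2: 's' vs 'i' !=
  Pos 3: 'e' vs 'g' !=
  Pos 4: 'l' vs 'h' !=
  Pos 5: 'f' vs 't' !=
Hamming distance = 6


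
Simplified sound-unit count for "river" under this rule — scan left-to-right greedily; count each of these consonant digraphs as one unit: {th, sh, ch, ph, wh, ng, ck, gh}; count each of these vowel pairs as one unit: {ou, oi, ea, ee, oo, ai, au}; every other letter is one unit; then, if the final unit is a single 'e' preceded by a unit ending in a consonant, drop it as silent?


Word: "river" (5 letters)
Left-to-right scan:
  [1] 'r' (letter)
  [2] 'i' (letter)
  [3] 'v' (letter)
  [4] 'e' (letter)
  [5] 'r' (letter)
Units from scan: 5
Sound units = 5 units


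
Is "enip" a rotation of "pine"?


Word: "pine", Candidate: "enip"
Method: check if candidate is substring of word+word
"pinepine" contains "enip"? No
Is rotation = No


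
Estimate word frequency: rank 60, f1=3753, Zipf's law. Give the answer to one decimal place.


Zipf's law: f(r) = f(1) / r
f(1) = 3753
f(60) = 3753 / 60
= 62.6 occurrences


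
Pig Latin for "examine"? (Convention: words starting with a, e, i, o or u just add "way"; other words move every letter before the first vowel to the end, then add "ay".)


Word: "examine"
Starts with vowel → add 'way'
Pig Latin = "examineway"


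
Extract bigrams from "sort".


Word: "sort" (length 4)
Number of bigrams = 4 - 2 + 1 = 3
  Position 0: "so"
  Position 1: "or"
  Position 2: "rt"
Bigrams = "so", "or", "rt"


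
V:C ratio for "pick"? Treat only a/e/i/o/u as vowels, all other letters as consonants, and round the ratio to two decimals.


Word: "pick"
Vowels (a,e,i,o,u): 1
Consonants: 3
Ratio = 1/3
= 0.33


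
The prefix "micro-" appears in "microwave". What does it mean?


Prefix: micro-
Example: microwave (micro- + wave)
Meaning = small


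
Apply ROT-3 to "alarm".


Word: "alarm"
Shift: 3
Each letter → (letter + shift) mod 26:
  'a' (0) + 3 = 3 → 'd'
  'l' (11) + 3 = 14 → 'o'
  'a' (0) + 3 = 3 → 'd'
  'r' (17) + 3 = 20 → 'u'
  'm' (12) + 3 = 15 → 'p'
Result = "dodup"


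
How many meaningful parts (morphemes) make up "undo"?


Word: "undo"
Morphemes: un- / do
Each morpheme carries meaning
= 2 morphemes


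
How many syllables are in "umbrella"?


Word: "umbrella"
Syllable breakdown: um | brel | la
Counting: 3 parts
= 3 syllables


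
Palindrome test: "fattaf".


Word: "fattaf"
Reversed: "fattaf"
Forward == Backward? fattaf == fattaf
Palindrome = Yes


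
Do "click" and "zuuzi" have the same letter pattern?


Pattern of "click": [0, 1, 2, 0, 3]
Pattern of "zuuzi": [0, 1, 1, 0, 2]
Patterns do not match
Same pattern = No


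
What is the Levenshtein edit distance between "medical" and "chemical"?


Word 1: "medical" (length 7)
Word 2: "chemical" (length 8)
One optimal edit sequence (insert/delete/substitute each cost 1):
  1. insert 'c'  (+1)
  2. substitute 'm' -> 'h'  (+1)
  3. keep 'e'
  4. substitute 'd' -> 'm'  (+1)
  5. keep 'i'
  6. keep 'c'
  7. keep 'a'
  8. keep 'l'
Total edit operations: 3
Edit distance = 3


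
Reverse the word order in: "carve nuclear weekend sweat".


Original: "carve nuclear weekend sweat"
Words (1..n): carve | nuclear | weekend | sweat
Reversed (n..1): sweat | weekend | nuclear | carve
Result = "sweat weekend nuclear carve"


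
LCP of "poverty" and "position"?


Word 1: "poverty"
Word 2: "position"
Comparing from start:
  Pos 0: 'p' == 'p'
  Pos 1: 'o' == 'o'
  Pos 2: 'v' != 's' (stop)
LCP = "po" (length 2)


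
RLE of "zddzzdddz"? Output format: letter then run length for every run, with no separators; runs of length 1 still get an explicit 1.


String: "zddzzdddz"
Scanning for consecutive runs:
  'z' x 1
  'd' x 2
  'z' x 2
  'd' x 3
  'z' x 1
RLE = "z1d2z2d3z1"


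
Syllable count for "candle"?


Word: "candle"
Syllable breakdown: can · dle
Counting: 2 parts
= 2 syllables


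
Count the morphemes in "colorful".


Word: "colorful"
Morphemes: color | -ful
Each morpheme carries meaning
= 2 morphemes


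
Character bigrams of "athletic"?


Word: "athletic" (length 8)
Number of bigrams = 8 - 2 + 1 = 7
  Position 0: "at"
  Position 1: "th"
  Position 2: "hl"
  Position 3: "le"
  Position 4: "et"
  Position 5: "ti"
  Position 6: "ic"
Bigrams = "at", "th", "hl", "le", "et", "ti", "ic"


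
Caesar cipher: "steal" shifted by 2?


Word: "steal"
Shift: 2
Each letter → (letter + shift) mod 26:
  's' (18) + 2 = 20 → 'u'
  't' (19) + 2 = 21 → 'v'
  'e' (4) + 2 = 6 → 'g'
  'a' (0) + 2 = 2 → 'c'
  'l' (11) + 2 = 13 → 'n'
Result = "uvgcn"


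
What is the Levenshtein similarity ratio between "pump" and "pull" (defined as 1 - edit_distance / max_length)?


Word 1: "pump" (length 4)
Word 2: "pull" (length 4)
One optimal edit sequence:
  1. keep 'p'
  2. keep 'u'
  3. substitute 'm' -> 'l'  (+1)
  4. substitute 'p' -> 'l'  (+1)
Edit distance = 2
Max length = max(4, 4) = 4
Similarity = 1 - 2/4
= 0.5000


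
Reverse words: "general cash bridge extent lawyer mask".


Original: "general cash bridge extent lawyer mask"
Words (1..n): general | cash | bridge | extent | lawyer | mask
Reversed (n..1): mask | lawyer | extent | bridge | cash | general
Result = "mask lawyer extent bridge cash general"


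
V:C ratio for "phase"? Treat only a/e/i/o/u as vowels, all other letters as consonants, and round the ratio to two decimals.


Word: "phase"
Vowels (a,e,i,o,u): 2
Consonants: 3
Ratio = 2/3
= 0.67


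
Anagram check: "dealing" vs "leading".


Word 1: "dealing" → sorted: adegiln
Word 2: "leading" → sorted: adegiln
Same letters? adegiln == adegiln
Anagram = Yes


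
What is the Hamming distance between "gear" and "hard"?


Comparing character by character (same length = 4):
  Pos 0: 'g' vs 'h' !=
  Pos 1: 'e' vs 'a' !=
  Pos 2: 'a' vs 'r' !=
  Pos 3: 'r' vs 'd' !=
Hamming distance = 4


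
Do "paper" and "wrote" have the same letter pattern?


Pattern of "paper": [0, 1, 0, 2, 3]
Pattern of "wrote": [0, 1, 2, 3, 4]
Patterns do not match
Same pattern = No


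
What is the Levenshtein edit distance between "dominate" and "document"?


Word 1: "dominate" (length 8)
Word 2: "document" (length 8)
One optimal edit sequence (insert/delete/substitute each cost 1):
  1. keep 'd'
  2. keep 'o'
  3. insert 'c'  (+1)
  4. insert 'u'  (+1)
  5. keep 'm'
  6. substitute 'i' -> 'e'  (+1)
  7. keep 'n'
  8. delete 'a'  (+1)
  9. keep 't'
  10. delete 'e'  (+1)
Total edit operations: 5
Edit distance = 5


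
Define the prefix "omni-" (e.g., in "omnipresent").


Prefix: omni-
Example: omnipresent (omni- + present)
Meaning = all


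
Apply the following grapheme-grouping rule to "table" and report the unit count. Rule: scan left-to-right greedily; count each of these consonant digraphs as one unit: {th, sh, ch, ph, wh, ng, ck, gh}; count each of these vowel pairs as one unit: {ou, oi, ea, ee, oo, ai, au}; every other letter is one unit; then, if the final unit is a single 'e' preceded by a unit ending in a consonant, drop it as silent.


Word: "table" (5 letters)
Left-to-right scan:
  [1] 't' (letter)
  [2] 'a' (letter)
  [3] 'b' (letter)
  [4] 'l' (letter)
  [5] 'e' (letter)
Units from scan: 5
Final unit is 'e' after a consonant -> drop as silent (-1)
Sound units = 4 units


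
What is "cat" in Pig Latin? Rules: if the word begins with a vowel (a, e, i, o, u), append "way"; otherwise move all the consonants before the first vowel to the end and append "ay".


Word: "cat"
Starts with consonant(s) → move to end, add 'ay'
Consonant cluster: "c"
Pig Latin = "atcay"


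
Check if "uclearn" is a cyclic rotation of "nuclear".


Word: "nuclear", Candidate: "uclearn"
Method: check if candidate is substring of word+word
"nuclearnuclear" contains "uclearn"? Yes
Is rotation = Yes


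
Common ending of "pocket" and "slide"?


Word 1: "pocket"
Word 2: "slide"
Comparing from end:
  Pos -1: 't' != 'e' (stop)
LCS = "" (length 0)


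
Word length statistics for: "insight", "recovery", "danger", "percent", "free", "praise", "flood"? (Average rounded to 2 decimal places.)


Lengths: "insight"=7, "recovery"=8, "danger"=6, "percent"=7, "free"=4, "praise"=6, "flood"=5
Sum = 43, Count = 7
Average = 43/7 = 6.14
= avg=6.14, min=4, max=8


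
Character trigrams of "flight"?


Word: "flight" (length 6)
Number of trigrams = 6 - 3 + 1 = 4
  Position 0: "fli"
  Position 1: "lig"
  Position 2: "igh"
  Position 3: "ght"
Trigrams = "fli", "lig", "igh", "ght"


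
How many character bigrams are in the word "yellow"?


Word: "yellow" (length 6)
Number of 2-grams = length - 2 + 1 = 6 - 2 + 1
= 5


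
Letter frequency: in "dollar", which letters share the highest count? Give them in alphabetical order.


Word: "dollar"
Letter counts:
  'a': 1
  'd': 1
  'l': 2
  'o': 1
  'r': 1
Maximum count = 2
Most frequent = 'l' (2 times each)


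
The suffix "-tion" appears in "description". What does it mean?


Suffix: -tion
Example: description = describe + -tion, with a spelling change
Meaning = act or process


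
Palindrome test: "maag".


Word: "maag"
Reversed: "gaam"
Forward == Backward? maag != gaam
Palindrome = No


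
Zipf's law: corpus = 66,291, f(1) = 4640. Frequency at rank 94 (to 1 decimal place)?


Zipf's law: f(r) = f(1) / r
f(1) = 4640
f(94) = 4640 / 94
= 49.4 occurrences


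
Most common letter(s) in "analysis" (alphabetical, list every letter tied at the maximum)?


Word: "analysis"
Letter counts:
  'a': 2
  'i': 1
  'l': 1
  'n': 1
  's': 2
  'y': 1
Maximum count = 2
Most frequent = 'a', 's' (2 times each)


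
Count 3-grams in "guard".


Word: "guard" (length 5)
Number of 3-grams = length - 3 + 1 = 5 - 3 + 1
= 3


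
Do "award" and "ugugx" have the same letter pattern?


Pattern of "award": [0, 1, 0, 2, 3]
Pattern of "ugugx": [0, 1, 0, 1, 2]
Patterns do not match
Same pattern = No


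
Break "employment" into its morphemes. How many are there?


Word: "employment"
Morphemes: employ / -ment
Each morpheme carries meaning
= 2 morphemes


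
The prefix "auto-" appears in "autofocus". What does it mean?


Prefix: auto-
As in: autofocus -> auto- + focus
Meaning = self


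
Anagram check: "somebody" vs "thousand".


Word 1: "somebody" → sorted: bdemoosy
Word 2: "thousand" → sorted: adhnostu
Same letters? bdemoosy != adhnostu
Anagram = No


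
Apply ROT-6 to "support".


Word: "support"
Shift: 6
Each letter → (letter + shift) mod 26:
  's' (18) + 6 = 24 → 'y'
  'u' (20) + 6 = 0 → 'a'
  'p' (15) + 6 = 21 → 'v'
  'p' (15) + 6 = 21 → 'v'
  'o' (14) + 6 = 20 → 'u'
  'r' (17) + 6 = 23 → 'x'
  't' (19) + 6 = 25 → 'z'
Result = "yavvuxz"


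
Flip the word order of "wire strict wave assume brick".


Original: "wire strict wave assume brick"
Words (1..n): wire | strict | wave | assume | brick
Reversed (n..1): brick | assume | wave | strict | wire
Result = "brick assume wave strict wire"


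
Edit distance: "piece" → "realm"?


Word 1: "piece" (length 5)
Word 2: "realm" (length 5)
One optimal edit sequence (insert/delete/substitute each cost 1):
  1. substitute 'p' -> 'r'  (+1)
  2. substitute 'i' -> 'e'  (+1)
  3. substitute 'e' -> 'a'  (+1)
  4. substitute 'c' -> 'l'  (+1)
  5. substitute 'e' -> 'm'  (+1)
Total edit operations: 5
Edit distance = 5


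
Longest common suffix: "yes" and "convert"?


Word 1: "yes"
Word 2: "convert"
Comparing from end:
  Pos -1: 's' != 't' (stop)
LCS = "" (length 0)


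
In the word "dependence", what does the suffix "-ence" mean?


Suffix: -ence
Example: dependence (depend + -ence)
Meaning = state of


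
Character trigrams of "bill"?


Word: "bill" (length 4)
Number of trigrams = 4 - 3 + 1 = 2
  Position 0: "bil"
  Position 1: "ill"
Trigrams = "bil", "ill"


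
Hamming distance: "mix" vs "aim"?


Comparing character by character (same length = 3):
  Pos 0: 'm' vs 'a' !=
  Pos 1: 'i' vs 'i' =
  Pos 2: 'x' vs 'm' !=
Hamming distance = 2


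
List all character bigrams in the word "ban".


Word: "ban" (length 3)
Number of bigrams = 3 - 2 + 1 = 2
  Position 0: "ba"
  Position 1: "an"
Bigrams = "ba", "an"


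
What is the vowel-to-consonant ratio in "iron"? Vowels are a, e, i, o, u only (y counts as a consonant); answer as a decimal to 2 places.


Word: "iron"
Vowels (a,e,i,o,u): 2
Consonants: 2
Ratio = 2/2
= 1.00


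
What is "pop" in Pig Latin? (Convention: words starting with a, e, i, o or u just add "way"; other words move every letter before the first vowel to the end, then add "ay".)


Word: "pop"
Starts with consonant(s) → move to end, add 'ay'
Consonant cluster: "p"
Pig Latin = "oppay"


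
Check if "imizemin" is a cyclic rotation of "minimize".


Word: "minimize", Candidate: "imizemin"
Method: check if candidate is substring of word+word
"minimizeminimize" contains "imizemin"? Yes
Is rotation = Yes


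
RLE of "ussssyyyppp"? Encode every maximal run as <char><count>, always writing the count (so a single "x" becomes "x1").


String: "ussssyyyppp"
Scanning for consecutive runs:
  'u' x 1
  's' x 4
  'y' x 3
  'p' x 3
RLE = "u1s4y3p3"


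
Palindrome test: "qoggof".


Word: "qoggof"
Reversed: "foggoq"
Forward == Backward? qoggof != foggoq
Palindrome = No


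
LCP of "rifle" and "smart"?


Word 1: "rifle"
Word 2: "smart"
Comparing from start:
  Pos 0: 'r' != 's' (stop)
LCP = "" (length 0)


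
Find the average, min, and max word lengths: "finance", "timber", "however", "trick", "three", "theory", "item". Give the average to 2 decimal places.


Lengths: "finance"=7, "timber"=6, "however"=7, "trick"=5, "three"=5, "theory"=6, "item"=4
Sum = 40, Count = 7
Average = 40/7 = 5.71
= avg=5.71, min=4, max=7


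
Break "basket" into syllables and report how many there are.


Word: "basket"
Syllable breakdown: bas / ket
Counting: 2 parts
= 2 syllables


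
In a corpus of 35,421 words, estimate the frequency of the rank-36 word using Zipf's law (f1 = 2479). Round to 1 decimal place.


Zipf's law: f(r) = f(1) / r
f(1) = 2479
f(36) = 2479 / 36
= 68.9 occurrences


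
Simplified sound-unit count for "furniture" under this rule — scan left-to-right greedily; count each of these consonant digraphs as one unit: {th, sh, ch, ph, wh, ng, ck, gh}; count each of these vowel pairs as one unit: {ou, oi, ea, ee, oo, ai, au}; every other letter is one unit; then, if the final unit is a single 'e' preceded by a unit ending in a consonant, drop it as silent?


Word: "furniture" (9 letters)
Left-to-right scan:
  1. 'f' (letter)
  2. 'u' (letter)
  3. 'r' (letter)
  4. 'n' (letter)
  5. 'i' (letter)
  6. 't' (letter)
  7. 'u' (letter)
  8. 'r' (letter)
  9. 'e' (letter)
Units from scan: 9
Final unit is 'e' after a consonant -> drop as silent (-1)
Sound units = 8 units


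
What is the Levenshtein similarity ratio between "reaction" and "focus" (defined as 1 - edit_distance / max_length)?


Word 1: "reaction" (length 8)
Word 2: "focus" (length 5)
One optimal edit sequence:
  1. delete 'r'  (+1)
  2. substitute 'e' -> 'f'  (+1)
  3. substitute 'a' -> 'o'  (+1)
  4. keep 'c'
  5. delete 't'  (+1)
  6. delete 'i'  (+1)
  7. substitute 'o' -> 'u'  (+1)
  8. substitute 'n' -> 's'  (+1)
Edit distance = 7
Max length = max(8, 5) = 8
Similarity = 1 - 7/8
= 0.1250


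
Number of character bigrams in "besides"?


Word: "besides" (length 7)
Number of 2-grams = length - 2 + 1 = 7 - 2 + 1
= 6


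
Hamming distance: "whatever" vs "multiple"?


Comparing character by character (same length = 8):
  Pos 0: 'w' vs 'm' !=
  Pos 1: 'h' vs 'u' !=
  Pos 2: 'a' vs 'l' !=
  Pos 3: 't' vs 't' =
  Pos 4: 'e' vs 'i' !=
  Pos 5: 'v' vs 'p' !=
  Pos 6: 'e' vs 'l' !=
  Pos 7: 'r' vs 'e' !=
Hamming distance = 7


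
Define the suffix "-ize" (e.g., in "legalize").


Suffix: -ize
As in: legalize -> legal + -ize
Meaning = to make


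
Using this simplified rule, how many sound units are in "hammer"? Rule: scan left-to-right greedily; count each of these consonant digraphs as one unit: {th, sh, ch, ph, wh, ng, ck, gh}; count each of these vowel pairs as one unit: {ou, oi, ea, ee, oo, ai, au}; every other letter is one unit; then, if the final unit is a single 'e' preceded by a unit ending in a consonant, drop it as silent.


Word: "hammer" (6 letters)
Left-to-right scan:
  (1) 'h' (letter)
  (2) 'a' (letter)
  (3) 'm' (letter)
  (4) 'm' (letter)
  (5) 'e' (letter)
  (6) 'r' (letter)
Units from scan: 6
Sound units = 6 units


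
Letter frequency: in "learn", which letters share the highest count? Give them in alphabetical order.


Word: "learn"
Letter counts:
  'a': 1
  'e': 1
  'l': 1
  'n': 1
  'r': 1
Maximum count = 1
Most frequent = 'a', 'e', 'l', 'n', 'r' (1 time each)


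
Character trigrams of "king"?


Word: "king" (length 4)
Number of trigrams = 4 - 3 + 1 = 2
  Position 0: "kin"
  Position 1: "ing"
Trigrams = "kin", "ing"


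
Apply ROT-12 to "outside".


Word: "outside"
Shift: 12
Each letter → (letter + shift) mod 26:
  'o' (14) + 12 = 0 → 'a'
  'u' (20) + 12 = 6 → 'g'
  't' (19) + 12 = 5 → 'f'
  's' (18) + 12 = 4 → 'e'
  'i' (8) + 12 = 20 → 'u'
  'd' (3) + 12 = 15 → 'p'
  'e' (4) + 12 = 16 → 'q'
Result = "agfeupq"


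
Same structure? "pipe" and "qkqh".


Pattern of "pipe": [0, 1, 0, 2]
Pattern of "qkqh": [0, 1, 0, 2]
Patterns match
Same pattern = Yes


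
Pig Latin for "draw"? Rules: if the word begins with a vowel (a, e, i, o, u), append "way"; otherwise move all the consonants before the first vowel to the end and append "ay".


Word: "draw"
Starts with consonant(s) → move to end, add 'ay'
Consonant cluster: "dr"
Pig Latin = "awdray"


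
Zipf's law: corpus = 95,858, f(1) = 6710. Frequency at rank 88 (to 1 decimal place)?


Zipf's law: f(r) = f(1) / r
f(1) = 6710
f(88) = 6710 / 88
= 76.3 occurrences


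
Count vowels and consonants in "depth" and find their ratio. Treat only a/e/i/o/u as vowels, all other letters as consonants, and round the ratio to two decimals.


Word: "depth"
Vowels (a,e,i,o,u): 1
Consonants: 4
Ratio = 1/4
= 0.25


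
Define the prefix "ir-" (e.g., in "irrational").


Prefix: ir-
Example: irrational (ir- + rational)
Meaning = not


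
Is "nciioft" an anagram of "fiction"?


Word 1: "fiction" → sorted: cfiinot
Word 2: "nciioft" → sorted: cfiinot
Same letters? cfiinot == cfiinot
Anagram = Yes


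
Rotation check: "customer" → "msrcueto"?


Word: "customer", Candidate: "msrcueto"
Method: check if candidate is substring of word+word
"customercustomer" contains "msrcueto"? No
Is rotation = No


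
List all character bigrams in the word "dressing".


Word: "dressing" (length 8)
Number of bigrams = 8 - 2 + 1 = 7
  Position 0: "dr"
  Position 1: "re"
  Position 2: "es"
  Position 3: "ss"
  Position 4: "si"
  Position 5: "in"
  Position 6: "ng"
Bigrams = "dr", "re", "es", "ss", "si", "in", "ng"


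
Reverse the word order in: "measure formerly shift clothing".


Original: "measure formerly shift clothing"
Words (1..n): measure | formerly | shift | clothing
Reversed (n..1): clothing | shift | formerly | measure
Result = "clothing shift formerly measure"


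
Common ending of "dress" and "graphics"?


Word 1: "dress"
Word 2: "graphics"
Comparing from end:
  Pos -1: 's' == 's'
  Pos -2: 's' != 'c' (stop)
LCS = "s" (length 1)


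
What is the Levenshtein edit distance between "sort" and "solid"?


Word 1: "sort" (length 4)
Word 2: "solid" (length 5)
One optimal edit sequence (insert/delete/substitute each cost 1):
  1. keep 's'
  2. keep 'o'
  3. insert 'l'  (+1)
  4. substitute 'r' -> 'i'  (+1)
  5. substitute 't' -> 'd'  (+1)
Total edit operations: 3
Edit distance = 3


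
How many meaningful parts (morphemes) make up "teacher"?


Word: "teacher"
Morphemes: teach | -er
Each morpheme carries meaning
= 2 morphemes


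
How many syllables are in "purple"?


Word: "purple"
Syllable breakdown: pur · ple
Counting: 2 parts
= 2 syllables


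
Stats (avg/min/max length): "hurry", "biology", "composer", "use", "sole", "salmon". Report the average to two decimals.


Lengths: "hurry"=5, "biology"=7, "composer"=8, "use"=3, "sole"=4, "salmon"=6
Sum = 33, Count = 6
Average = 33/6 = 5.50
= avg=5.50, min=3, max=8


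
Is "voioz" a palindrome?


Word: "voioz"
Reversed: "zoiov"
Forward == Backward? voioz != zoiov
Palindrome = No


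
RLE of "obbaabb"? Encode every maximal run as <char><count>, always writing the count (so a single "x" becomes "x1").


String: "obbaabb"
Scanning for consecutive runs:
  'o' x 1
  'b' x 2
  'a' x 2
  'b' x 2
RLE = "o1b2a2b2"


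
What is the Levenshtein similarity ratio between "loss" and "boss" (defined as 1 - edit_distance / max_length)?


Word 1: "loss" (length 4)
Word 2: "boss" (length 4)
One optimal edit sequence:
  1. substitute 'l' -> 'b'  (+1)
  2. keep 'o'
  3. keep 's'
  4. keep 's'
Edit distance = 1
Max length = max(4, 4) = 4
Similarity = 1 - 1/4
= 0.7500


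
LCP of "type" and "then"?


Word 1: "type"
Word 2: "then"
Comparing from start:
  Pos 0: 't' == 't'
  Pos 1: 'y' != 'h' (stop)
LCP = "t" (length 1)


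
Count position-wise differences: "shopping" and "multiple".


Comparing character by character (same length = 8):
  Pos 0: 's' vs 'm' !=
  Pos 1: 'h' vs 'u' !=
  Pos 2: 'o' vs 'l' !=
  Pos 3: 'p' vs 't' !=
  Pos 4: 'p' vs 'i' !=
  Pos 5: 'i' vs 'p' !=
  Pos 6: 'n' vs 'l' !=
  Pos 7: 'g' vs 'e' !=
Hamming distance = 8


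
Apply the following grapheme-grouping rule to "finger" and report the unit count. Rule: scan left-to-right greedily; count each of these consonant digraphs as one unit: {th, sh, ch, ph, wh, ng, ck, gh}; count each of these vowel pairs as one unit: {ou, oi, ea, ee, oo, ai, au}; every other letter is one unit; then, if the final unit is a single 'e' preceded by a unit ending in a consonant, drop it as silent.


Word: "finger" (6 letters)
Left-to-right scan:
  1. 'f' (letter)
  2. 'i' (letter)
  3. 'ng' (digraph)
  4. 'e' (letter)
  5. 'r' (letter)
Units from scan: 5
Sound units = 5 units


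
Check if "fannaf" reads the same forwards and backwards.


Word: "fannaf"
Reversed: "fannaf"
Forward == Backward? fannaf == fannaf
Palindrome = Yes


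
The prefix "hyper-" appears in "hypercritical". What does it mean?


Prefix: hyper-
Example: hypercritical = hyper- + critical
Meaning = over / excessive


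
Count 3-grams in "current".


Word: "current" (length 7)
Number of 3-grams = length - 3 + 1 = 7 - 3 + 1
= 5


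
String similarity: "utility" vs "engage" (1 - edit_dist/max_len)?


Word 1: "utility" (length 7)
Word 2: "engage" (length 6)
One optimal edit sequence:
  1. delete 'u'  (+1)
  2. substitute 't' -> 'e'  (+1)
  3. substitute 'i' -> 'n'  (+1)
  4. substitute 'l' -> 'g'  (+1)
  5. substitute 'i' -> 'a'  (+1)
  6. substitute 't' -> 'g'  (+1)
  7. substitute 'y' -> 'e'  (+1)
Edit distance = 7
Max length = max(7, 6) = 7
Similarity = 1 - 7/7
= 0.0000


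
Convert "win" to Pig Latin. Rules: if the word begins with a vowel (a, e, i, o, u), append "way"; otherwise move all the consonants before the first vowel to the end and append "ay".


Word: "win"
Starts with consonant(s) → move to end, add 'ay'
Consonant cluster: "w"
Pig Latin = "inway"


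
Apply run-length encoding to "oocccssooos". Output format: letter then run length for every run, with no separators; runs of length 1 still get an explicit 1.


String: "oocccssooos"
Scanning for consecutive runs:
  'o' x 2
  'c' x 3
  's' x 2
  'o' x 3
  's' x 1
RLE = "o2c3s2o3s1"


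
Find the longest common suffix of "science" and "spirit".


Word 1: "science"
Word 2: "spirit"
Comparing from end:
  Pos -1: 'e' != 't' (stop)
LCS = "" (length 0)


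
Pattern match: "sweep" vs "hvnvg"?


Pattern of "sweep": [0, 1, 2, 2, 3]
Pattern of "hvnvg": [0, 1, 2, 1, 3]
Patterns do not match
Same pattern = No


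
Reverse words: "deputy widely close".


Original: "deputy widely close"
Words (1..n): deputy | widely | close
Reversed (n..1): close | widely | deputy
Result = "close widely deputy"


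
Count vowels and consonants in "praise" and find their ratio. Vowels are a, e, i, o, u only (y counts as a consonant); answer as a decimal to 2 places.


Word: "praise"
Vowels (a,e,i,o,u): 3
Consonants: 3
Ratio = 3/3
= 1.00


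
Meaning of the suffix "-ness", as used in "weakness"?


Suffix: -ness
Example: weakness = weak + -ness
Meaning = state of being


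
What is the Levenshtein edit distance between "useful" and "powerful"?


Word 1: "useful" (length 6)
Word 2: "powerful" (length 8)
One optimal edit sequence (insert/delete/substitute each cost 1):
  1. insert 'p'  (+1)
  2. substitute 'u' -> 'o'  (+1)
  3. substitute 's' -> 'w'  (+1)
  4. keep 'e'
  5. insert 'r'  (+1)
  6. keep 'f'
  7. keep 'u'
  8. keep 'l'
Total edit operations: 4
Edit distance = 4


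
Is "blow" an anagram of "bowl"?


Word 1: "bowl" → sorted: blow
Word 2: "blow" → sorted: blow
Same letters? blow == blow
Anagram = Yes


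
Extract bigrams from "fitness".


Word: "fitness" (length 7)
Number of bigrams = 7 - 2 + 1 = 6
  Position 0: "fi"
  Position 1: "it"
  Position 2: "tn"
  Position 3: "ne"
  Position 4: "es"
  Position 5: "ss"
Bigrams = "fi", "it", "tn", "ne", "es", "ss"


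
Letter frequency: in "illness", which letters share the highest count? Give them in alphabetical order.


Word: "illness"
Letter counts:
  'e': 1
  'i': 1
  'l': 2
  'n': 1
  's': 2
Maximum count = 2
Most frequent = 'l', 's' (2 times each)


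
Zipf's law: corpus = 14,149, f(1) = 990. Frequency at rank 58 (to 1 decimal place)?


Zipf's law: f(r) = f(1) / r
f(1) = 990
f(58) = 990 / 58
= 17.1 occurrences


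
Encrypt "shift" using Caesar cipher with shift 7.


Word: "shift"
Shift: 7
Each letter → (letter + shift) mod 26:
  's' (18) + 7 = 25 → 'z'
  'h' (7) + 7 = 14 → 'o'
  'i' (8) + 7 = 15 → 'p'
  'f' (5) + 7 = 12 → 'm'
  't' (19) + 7 = 0 → 'a'
Result = "zopma"


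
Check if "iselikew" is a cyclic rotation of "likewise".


Word: "likewise", Candidate: "iselikew"
Method: check if candidate is substring of word+word
"likewiselikewise" contains "iselikew"? Yes
Is rotation = Yes


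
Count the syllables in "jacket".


Word: "jacket"
Syllable breakdown: jack | et
Counting: 2 parts
= 2 syllables


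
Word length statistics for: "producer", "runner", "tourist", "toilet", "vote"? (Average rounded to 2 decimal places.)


Lengths: "producer"=8, "runner"=6, "tourist"=7, "toilet"=6, "vote"=4
Sum = 31, Count = 5
Average = 31/5 = 6.20
= avg=6.20, min=4, max=8


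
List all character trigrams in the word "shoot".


Word: "shoot" (length 5)
Number of trigrams = 5 - 3 + 1 = 3
  Position 0: "sho"
  Position 1: "hoo"
  Position 2: "oot"
Trigrams = "sho", "hoo", "oot"


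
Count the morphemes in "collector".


Word: "collector"
Morphemes: collect | -or
Each morpheme carries meaning
= 2 morphemes


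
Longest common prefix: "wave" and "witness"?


Word 1: "wave"
Word 2: "witness"
Comparing from start:
  Pos 0: 'w' == 'w'
  Pos 1: 'a' != 'i' (stop)
LCP = "w" (length 1)


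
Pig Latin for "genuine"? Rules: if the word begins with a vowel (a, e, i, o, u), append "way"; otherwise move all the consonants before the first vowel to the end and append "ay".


Word: "genuine"
Starts with consonant(s) → move to end, add 'ay'
Consonant cluster: "g"
Pig Latin = "enuinegay"


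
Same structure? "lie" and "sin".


Pattern of "lie": [0, 1, 2]
Pattern of "sin": [0, 1, 2]
Patterns match
Same pattern = Yes


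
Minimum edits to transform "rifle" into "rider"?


Word 1: "rifle" (length 5)
Word 2: "rider" (length 5)
One optimal edit sequence (insert/delete/substitute each cost 1):
  1. keep 'r'
  2. keep 'i'
  3. substitute 'f' -> 'd'  (+1)
  4. substitute 'l' -> 'e'  (+1)
  5. substitute 'e' -> 'r'  (+1)
Total edit operations: 3
Edit distance = 3


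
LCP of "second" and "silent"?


Word 1: "second"
Word 2: "silent"
Comparing from start:
  Pos 0: 's' == 's'
  Pos 1: 'e' != 'i' (stop)
LCP = "s" (length 1)


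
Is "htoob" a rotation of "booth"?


Word: "booth", Candidate: "htoob"
Method: check if candidate is substring of word+word
"boothbooth" contains "htoob"? No
Is rotation = No


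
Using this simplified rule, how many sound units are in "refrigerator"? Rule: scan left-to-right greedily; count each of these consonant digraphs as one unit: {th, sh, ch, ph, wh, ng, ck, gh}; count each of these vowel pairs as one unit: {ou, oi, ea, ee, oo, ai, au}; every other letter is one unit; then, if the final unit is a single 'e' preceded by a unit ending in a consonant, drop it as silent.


Word: "refrigerator" (12 letters)
Left-to-right scan:
  [1] 'r' (letter)
  [2] 'e' (letter)
  [3] 'f' (letter)
  [4] 'r' (letter)
  [5] 'i' (letter)
  [6] 'g' (letter)
  [7] 'e' (letter)
  [8] 'r' (letter)
  [9] 'a' (letter)
  [10] 't' (letter)
  [11] 'o' (letter)
  [12] 'r' (letter)
Units from scan: 12
Sound units = 12 units


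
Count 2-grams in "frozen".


Word: "frozen" (length 6)
Number of 2-grams = length - 2 + 1 = 6 - 2 + 1
= 5


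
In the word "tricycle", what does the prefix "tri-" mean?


Prefix: tri-
As in: tricycle -> tri- + cycle
Meaning = three


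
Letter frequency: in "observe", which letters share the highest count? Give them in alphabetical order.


Word: "observe"
Letter counts:
  'b': 1
  'e': 2
  'o': 1
  'r': 1
  's': 1
  'v': 1
Maximum count = 2
Most frequent = 'e' (2 times each)


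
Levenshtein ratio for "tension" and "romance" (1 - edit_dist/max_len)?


Word 1: "tension" (length 7)
Word 2: "romance" (length 7)
One optimal edit sequence:
  1. substitute 't' -> 'r'  (+1)
  2. substitute 'e' -> 'o'  (+1)
  3. substitute 'n' -> 'm'  (+1)
  4. substitute 's' -> 'a'  (+1)
  5. substitute 'i' -> 'n'  (+1)
  6. substitute 'o' -> 'c'  (+1)
  7. substitute 'n' -> 'e'  (+1)
Edit distance = 7
Max length = max(7, 7) = 7
Similarity = 1 - 7/7
= 0.0000


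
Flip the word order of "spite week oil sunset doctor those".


Original: "spite week oil sunset doctor those"
Words (1..n): spite | week | oil | sunset | doctor | those
Reversed (n..1): those | doctor | sunset | oil | week | spite
Result = "those doctor sunset oil week spite"


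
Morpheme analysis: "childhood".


Word: "childhood"
Morphemes: child + -hood
Each morpheme carries meaning
= 2 morphemes


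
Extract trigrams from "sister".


Word: "sister" (length 6)
Number of trigrams = 6 - 3 + 1 = 4
  Position 0: "sis"
  Position 1: "ist"
  Position 2: "ste"
  Position 3: "ter"
Trigrams = "sis", "ist", "ste", "ter"


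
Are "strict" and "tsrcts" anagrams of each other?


Word 1: "strict" → sorted: cirstt
Word 2: "tsrcts" → sorted: crsstt
Same letters? cirstt != crsstt
Anagram = No


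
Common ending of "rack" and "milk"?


Word 1: "rack"
Word 2: "milk"
Comparing from end:
  Pos -1: 'k' == 'k'
  Pos -2: 'c' != 'l' (stop)
LCS = "k" (length 1)


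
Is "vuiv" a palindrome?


Word: "vuiv"
Reversed: "viuv"
Forward == Backward? vuiv != viuv
Palindrome = No


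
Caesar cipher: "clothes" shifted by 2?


Word: "clothes"
Shift: 2
Each letter → (letter + shift) mod 26:
  'c' (2) + 2 = 4 → 'e'
  'l' (11) + 2 = 13 → 'n'
  'o' (14) + 2 = 16 → 'q'
  't' (19) + 2 = 21 → 'v'
  'h' (7) + 2 = 9 → 'j'
  'e' (4) + 2 = 6 → 'g'
  's' (18) + 2 = 20 → 'u'
Result = "enqvjgu"


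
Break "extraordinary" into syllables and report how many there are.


Word: "extraordinary"
Syllable breakdown: ex | traor | di | nar | y
Counting: 5 parts
= 5 syllables


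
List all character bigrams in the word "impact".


Word: "impact" (length 6)
Number of bigrams = 6 - 2 + 1 = 5
  Position 0: "im"
  Position 1: "mp"
  Position 2: "pa"
  Position 3: "ac"
  Position 4: "ct"
Bigrams = "im", "mp", "pa", "ac", "ct"


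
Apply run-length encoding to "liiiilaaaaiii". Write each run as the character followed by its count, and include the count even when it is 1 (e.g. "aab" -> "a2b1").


String: "liiiilaaaaiii"
Scanning for consecutive runs:
  'l' x 1
  'i' x 4
  'l' x 1
  'a' x 4
  'i' x 3
RLE = "l1i4l1a4i3"


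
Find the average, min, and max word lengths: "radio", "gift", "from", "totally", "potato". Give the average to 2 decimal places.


Lengths: "radio"=5, "gift"=4, "from"=4, "totally"=7, "potato"=6
Sum = 26, Count = 5
Average = 26/5 = 5.20
= avg=5.20, min=4, max=7


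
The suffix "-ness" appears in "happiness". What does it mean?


Suffix: -ness
Example: happiness (happy + -ness, with a spelling change)
Meaning = state of being


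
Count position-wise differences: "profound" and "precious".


Comparing character by character (same length = 8):
  Pos 0: 'p' vs 'p' =
  Pos 1: 'r' vs 'r' =
  Pos 2: 'o' vs 'e' !=
  Pos 3: 'f' vs 'c' !=
  Pos 4: 'o' vs 'i' !=
  Pos 5: 'u' vs 'o' !=
  Pos 6: 'n' vs 'u' !=
  Pos 7: 'd' vs 's' !=
Hamming distance = 6


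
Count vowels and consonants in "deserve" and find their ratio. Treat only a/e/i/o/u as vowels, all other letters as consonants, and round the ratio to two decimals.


Word: "deserve"
Vowels (a,e,i,o,u): 3
Consonants: 4
Ratio = 3/4
= 0.75


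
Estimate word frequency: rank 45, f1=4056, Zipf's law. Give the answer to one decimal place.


Zipf's law: f(r) = f(1) / r
f(1) = 4056
f(45) = 4056 / 45
= 90.1 occurrences


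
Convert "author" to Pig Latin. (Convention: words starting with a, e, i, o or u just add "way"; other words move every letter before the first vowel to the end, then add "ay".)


Word: "author"
Starts with vowel → add 'way'
Pig Latin = "authorway"


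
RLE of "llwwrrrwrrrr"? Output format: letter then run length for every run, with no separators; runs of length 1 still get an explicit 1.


String: "llwwrrrwrrrr"
Scanning for consecutive runs:
  'l' x 2
  'w' x 2
  'r' x 3
  'w' x 1
  'r' x 4
RLE = "l2w2r3w1r4"


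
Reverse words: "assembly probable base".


Original: "assembly probable base"
Words (1..n): assembly | probable | base
Reversed (n..1): base | probable | assembly
Result = "base probable assembly"


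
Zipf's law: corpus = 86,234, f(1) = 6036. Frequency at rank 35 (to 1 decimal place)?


Zipf's law: f(r) = f(1) / r
f(1) = 6036
f(35) = 6036 / 35
= 172.5 occurrences


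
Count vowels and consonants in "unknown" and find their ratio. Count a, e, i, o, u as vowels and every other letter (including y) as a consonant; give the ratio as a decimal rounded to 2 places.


Word: "unknown"
Vowels (a,e,i,o,u): 2
Consonants: 5
Ratio = 2/5
= 0.40


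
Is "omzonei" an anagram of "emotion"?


Word 1: "emotion" → sorted: eimnoot
Word 2: "omzonei" → sorted: eimnooz
Same letters? eimnoot != eimnooz
Anagram = No


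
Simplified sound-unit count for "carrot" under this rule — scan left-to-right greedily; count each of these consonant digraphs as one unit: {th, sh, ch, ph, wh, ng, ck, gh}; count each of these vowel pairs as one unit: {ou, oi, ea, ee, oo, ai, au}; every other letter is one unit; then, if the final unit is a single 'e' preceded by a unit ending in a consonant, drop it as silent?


Word: "carrot" (6 letters)
Left-to-right scan:
  [1] 'c' (letter)
  [2] 'a' (letter)
  [3] 'r' (letter)
  [4] 'r' (letter)
  [5] 'o' (letter)
  [6] 't' (letter)
Units from scan: 6
Sound units = 6 units


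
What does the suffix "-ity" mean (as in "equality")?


Suffix: -ity
Example: equality = equal + -ity
Meaning = quality of


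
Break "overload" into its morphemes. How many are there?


Word: "overload"
Morphemes: over- / load
Each morpheme carries meaning
= 2 morphemes


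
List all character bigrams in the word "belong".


Word: "belong" (length 6)
Number of bigrams = 6 - 2 + 1 = 5
  Position 0: "be"
  Position 1: "el"
  Position 2: "lo"
  Position 3: "on"
  Position 4: "ng"
Bigrams = "be", "el", "lo", "on", "ng"


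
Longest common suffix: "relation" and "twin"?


Word 1: "relation"
Word 2: "twin"
Comparing from end:
  Pos -1: 'n' == 'n'
  Pos -2: 'o' != 'i' (stop)
LCS = "n" (length 1)


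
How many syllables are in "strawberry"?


Word: "strawberry"
Syllable breakdown: straw | ber | ry
Counting: 3 parts
= 3 syllables


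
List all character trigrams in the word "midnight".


Word: "midnight" (length 8)
Number of trigrams = 8 - 3 + 1 = 6
  Position 0: "mid"
  Position 1: "idn"
  Position 2: "dni"
  Position 3: "nig"
  Position 4: "igh"
  Position 5: "ght"
Trigrams = "mid", "idn", "dni", "nig", "igh", "ght"


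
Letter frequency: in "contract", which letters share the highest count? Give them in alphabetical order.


Word: "contract"
Letter counts:
  'a': 1
  'c': 2
  'n': 1
  'o': 1
  'r': 1
  't': 2
Maximum count = 2
Most frequent = 'c', 't' (2 times each)


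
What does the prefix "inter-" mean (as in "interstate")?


Prefix: inter-
Example: interstate = inter- + state
Meaning = between


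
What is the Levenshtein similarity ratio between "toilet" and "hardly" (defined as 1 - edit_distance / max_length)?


Word 1: "toilet" (length 6)
Word 2: "hardly" (length 6)
One optimal edit sequence:
  1. substitute 't' -> 'h'  (+1)
  2. substitute 'o' -> 'a'  (+1)
  3. substitute 'i' -> 'r'  (+1)
  4. substitute 'l' -> 'd'  (+1)
  5. substitute 'e' -> 'l'  (+1)
  6. substitute 't' -> 'y'  (+1)
Edit distance = 6
Max length = max(6, 6) = 6
Similarity = 1 - 6/6
= 0.0000
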